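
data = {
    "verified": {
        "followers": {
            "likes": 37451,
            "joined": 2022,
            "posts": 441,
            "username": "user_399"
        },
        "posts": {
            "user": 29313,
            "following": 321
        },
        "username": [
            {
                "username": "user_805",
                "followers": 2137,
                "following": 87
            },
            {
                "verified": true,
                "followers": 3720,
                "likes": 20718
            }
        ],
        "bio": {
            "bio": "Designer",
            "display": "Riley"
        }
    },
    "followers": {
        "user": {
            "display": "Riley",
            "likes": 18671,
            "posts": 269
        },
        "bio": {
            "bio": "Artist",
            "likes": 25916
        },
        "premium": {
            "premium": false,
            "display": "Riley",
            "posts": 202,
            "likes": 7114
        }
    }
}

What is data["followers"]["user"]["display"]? "Riley"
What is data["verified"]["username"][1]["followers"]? 3720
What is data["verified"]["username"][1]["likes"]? 20718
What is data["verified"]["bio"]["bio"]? "Designer"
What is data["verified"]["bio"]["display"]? "Riley"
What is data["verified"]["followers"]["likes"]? 37451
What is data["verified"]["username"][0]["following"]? 87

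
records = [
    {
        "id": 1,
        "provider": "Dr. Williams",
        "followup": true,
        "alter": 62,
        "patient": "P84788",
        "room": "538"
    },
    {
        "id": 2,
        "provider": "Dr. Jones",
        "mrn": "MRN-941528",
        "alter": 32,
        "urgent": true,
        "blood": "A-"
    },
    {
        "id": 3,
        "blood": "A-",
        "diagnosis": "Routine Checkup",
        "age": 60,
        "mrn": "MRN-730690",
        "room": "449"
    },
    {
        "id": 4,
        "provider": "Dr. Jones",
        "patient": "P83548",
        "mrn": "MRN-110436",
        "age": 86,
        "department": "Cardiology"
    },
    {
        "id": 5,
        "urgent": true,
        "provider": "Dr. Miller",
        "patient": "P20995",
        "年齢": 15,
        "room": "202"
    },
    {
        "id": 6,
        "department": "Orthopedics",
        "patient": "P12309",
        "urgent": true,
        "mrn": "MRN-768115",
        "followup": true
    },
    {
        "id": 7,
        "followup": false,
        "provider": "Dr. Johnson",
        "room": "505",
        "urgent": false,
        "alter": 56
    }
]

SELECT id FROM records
[1, 2, 3, 4, 5, 6, 7]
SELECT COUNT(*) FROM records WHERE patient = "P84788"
1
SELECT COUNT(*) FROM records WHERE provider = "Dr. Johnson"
1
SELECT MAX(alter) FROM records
62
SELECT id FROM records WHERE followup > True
[]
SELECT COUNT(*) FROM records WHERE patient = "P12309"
1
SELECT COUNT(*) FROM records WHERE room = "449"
1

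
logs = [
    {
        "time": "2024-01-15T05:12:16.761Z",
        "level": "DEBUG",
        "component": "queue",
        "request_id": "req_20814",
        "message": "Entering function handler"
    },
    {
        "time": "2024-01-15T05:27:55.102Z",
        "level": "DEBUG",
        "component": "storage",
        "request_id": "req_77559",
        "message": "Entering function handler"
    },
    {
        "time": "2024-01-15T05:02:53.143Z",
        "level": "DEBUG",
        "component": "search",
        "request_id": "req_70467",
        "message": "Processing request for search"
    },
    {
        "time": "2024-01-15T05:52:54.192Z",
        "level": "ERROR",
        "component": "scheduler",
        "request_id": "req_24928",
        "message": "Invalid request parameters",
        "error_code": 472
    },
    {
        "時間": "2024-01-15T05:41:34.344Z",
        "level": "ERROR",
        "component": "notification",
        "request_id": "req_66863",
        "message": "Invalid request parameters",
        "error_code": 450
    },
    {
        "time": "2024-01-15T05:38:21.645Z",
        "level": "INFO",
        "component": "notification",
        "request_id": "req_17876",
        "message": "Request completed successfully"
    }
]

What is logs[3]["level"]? "ERROR"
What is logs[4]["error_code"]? 450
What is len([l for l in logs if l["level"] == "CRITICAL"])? 0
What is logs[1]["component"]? "storage"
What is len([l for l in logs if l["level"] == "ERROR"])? 2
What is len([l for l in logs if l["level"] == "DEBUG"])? 3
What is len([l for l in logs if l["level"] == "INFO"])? 1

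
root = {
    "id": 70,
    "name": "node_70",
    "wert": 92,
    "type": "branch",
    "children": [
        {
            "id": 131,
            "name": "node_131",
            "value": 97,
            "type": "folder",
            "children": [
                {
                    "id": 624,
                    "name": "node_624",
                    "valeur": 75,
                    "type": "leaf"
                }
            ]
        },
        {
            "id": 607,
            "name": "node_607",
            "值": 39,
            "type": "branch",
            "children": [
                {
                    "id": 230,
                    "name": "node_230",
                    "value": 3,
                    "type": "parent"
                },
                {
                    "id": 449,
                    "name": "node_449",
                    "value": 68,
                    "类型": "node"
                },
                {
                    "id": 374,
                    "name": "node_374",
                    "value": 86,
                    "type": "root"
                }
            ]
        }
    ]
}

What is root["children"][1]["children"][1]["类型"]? "node"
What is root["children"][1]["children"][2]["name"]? "node_374"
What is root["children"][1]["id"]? 607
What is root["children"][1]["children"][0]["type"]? "parent"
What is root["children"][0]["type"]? "folder"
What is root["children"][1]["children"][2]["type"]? "root"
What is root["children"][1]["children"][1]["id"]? 449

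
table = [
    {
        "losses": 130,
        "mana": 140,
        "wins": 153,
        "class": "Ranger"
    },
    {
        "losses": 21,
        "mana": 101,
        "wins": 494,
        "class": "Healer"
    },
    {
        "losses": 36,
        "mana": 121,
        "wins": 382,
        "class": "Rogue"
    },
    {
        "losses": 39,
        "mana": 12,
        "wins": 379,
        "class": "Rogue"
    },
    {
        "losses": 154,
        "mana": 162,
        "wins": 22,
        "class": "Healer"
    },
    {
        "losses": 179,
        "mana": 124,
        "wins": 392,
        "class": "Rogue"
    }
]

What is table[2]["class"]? "Rogue"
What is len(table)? 6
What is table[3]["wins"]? 379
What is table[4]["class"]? "Healer"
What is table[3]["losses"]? 39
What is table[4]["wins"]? 22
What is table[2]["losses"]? 36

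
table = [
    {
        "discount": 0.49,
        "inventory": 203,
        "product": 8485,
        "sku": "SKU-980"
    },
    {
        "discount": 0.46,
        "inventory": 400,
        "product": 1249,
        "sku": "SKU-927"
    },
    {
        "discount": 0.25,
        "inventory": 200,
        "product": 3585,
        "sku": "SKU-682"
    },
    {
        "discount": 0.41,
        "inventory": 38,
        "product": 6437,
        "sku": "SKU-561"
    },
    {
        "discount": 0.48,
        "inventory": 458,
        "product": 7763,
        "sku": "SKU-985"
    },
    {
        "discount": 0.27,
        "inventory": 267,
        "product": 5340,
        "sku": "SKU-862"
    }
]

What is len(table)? 6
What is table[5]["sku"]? "SKU-862"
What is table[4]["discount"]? 0.48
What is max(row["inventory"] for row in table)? 458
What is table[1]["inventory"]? 400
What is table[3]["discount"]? 0.41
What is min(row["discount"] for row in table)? 0.25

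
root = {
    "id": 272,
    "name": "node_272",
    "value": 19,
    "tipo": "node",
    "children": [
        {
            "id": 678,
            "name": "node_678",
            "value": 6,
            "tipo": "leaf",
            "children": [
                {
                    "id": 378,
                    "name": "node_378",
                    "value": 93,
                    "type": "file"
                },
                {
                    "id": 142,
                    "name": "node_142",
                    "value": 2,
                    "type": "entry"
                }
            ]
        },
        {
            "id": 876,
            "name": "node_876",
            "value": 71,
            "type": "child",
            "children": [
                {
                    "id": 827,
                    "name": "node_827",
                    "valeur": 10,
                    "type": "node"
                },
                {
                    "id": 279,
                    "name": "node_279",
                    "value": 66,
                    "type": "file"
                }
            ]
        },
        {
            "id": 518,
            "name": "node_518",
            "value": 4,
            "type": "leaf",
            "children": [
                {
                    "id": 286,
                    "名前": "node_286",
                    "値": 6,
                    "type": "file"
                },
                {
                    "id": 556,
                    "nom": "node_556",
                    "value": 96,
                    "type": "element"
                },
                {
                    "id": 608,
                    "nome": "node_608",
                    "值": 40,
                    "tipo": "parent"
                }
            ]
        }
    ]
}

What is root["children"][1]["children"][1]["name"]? "node_279"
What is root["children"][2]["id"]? 518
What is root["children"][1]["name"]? "node_876"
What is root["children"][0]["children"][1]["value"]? 2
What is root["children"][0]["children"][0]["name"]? "node_378"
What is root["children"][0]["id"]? 678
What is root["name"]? "node_272"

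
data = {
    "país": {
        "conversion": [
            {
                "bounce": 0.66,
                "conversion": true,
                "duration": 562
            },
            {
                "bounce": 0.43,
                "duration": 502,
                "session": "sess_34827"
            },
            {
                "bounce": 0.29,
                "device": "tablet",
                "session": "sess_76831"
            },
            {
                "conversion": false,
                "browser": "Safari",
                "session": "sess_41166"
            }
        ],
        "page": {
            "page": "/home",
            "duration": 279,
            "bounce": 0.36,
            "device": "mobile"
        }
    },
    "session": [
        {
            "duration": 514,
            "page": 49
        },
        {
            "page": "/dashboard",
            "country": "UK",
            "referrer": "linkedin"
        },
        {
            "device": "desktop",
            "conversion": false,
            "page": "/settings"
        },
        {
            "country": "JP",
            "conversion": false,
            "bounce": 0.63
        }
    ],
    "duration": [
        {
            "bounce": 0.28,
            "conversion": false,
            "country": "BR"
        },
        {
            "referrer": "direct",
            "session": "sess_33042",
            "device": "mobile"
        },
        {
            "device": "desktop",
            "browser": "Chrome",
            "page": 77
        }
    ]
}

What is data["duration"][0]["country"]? "BR"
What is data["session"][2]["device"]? "desktop"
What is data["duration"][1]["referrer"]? "direct"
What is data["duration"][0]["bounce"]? 0.28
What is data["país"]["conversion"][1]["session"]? "sess_34827"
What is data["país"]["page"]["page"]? "/home"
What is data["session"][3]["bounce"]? 0.63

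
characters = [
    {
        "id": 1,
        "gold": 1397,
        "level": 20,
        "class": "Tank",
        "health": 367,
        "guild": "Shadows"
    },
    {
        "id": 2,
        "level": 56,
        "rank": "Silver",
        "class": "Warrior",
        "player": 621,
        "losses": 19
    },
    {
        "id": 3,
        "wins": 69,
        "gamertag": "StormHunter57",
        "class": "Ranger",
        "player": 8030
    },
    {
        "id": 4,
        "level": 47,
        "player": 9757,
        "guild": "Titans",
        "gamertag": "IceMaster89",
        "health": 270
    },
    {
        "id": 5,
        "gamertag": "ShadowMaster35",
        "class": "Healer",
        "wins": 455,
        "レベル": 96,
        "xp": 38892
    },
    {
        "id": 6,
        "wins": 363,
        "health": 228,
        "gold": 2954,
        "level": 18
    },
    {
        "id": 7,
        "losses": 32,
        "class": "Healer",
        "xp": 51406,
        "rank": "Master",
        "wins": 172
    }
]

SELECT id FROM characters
[1, 2, 3, 4, 5, 6, 7]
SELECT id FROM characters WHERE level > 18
[1, 2, 4]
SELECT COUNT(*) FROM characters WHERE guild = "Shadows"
1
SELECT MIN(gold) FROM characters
1397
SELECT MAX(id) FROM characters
7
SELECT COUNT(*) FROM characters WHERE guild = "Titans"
1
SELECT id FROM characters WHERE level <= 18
[6]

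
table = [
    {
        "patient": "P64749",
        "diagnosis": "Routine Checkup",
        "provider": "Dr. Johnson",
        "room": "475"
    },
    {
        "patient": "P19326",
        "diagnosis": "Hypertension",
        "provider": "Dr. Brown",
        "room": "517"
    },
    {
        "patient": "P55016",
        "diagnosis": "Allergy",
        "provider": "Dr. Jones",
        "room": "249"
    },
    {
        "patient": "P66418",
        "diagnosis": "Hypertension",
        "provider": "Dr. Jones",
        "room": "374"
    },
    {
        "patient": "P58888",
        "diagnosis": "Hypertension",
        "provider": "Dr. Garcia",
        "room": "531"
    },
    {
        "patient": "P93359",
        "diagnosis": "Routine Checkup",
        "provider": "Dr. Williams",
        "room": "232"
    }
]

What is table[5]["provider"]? "Dr. Williams"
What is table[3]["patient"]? "P66418"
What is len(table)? 6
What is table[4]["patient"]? "P58888"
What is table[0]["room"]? "475"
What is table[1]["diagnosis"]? "Hypertension"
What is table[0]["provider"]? "Dr. Johnson"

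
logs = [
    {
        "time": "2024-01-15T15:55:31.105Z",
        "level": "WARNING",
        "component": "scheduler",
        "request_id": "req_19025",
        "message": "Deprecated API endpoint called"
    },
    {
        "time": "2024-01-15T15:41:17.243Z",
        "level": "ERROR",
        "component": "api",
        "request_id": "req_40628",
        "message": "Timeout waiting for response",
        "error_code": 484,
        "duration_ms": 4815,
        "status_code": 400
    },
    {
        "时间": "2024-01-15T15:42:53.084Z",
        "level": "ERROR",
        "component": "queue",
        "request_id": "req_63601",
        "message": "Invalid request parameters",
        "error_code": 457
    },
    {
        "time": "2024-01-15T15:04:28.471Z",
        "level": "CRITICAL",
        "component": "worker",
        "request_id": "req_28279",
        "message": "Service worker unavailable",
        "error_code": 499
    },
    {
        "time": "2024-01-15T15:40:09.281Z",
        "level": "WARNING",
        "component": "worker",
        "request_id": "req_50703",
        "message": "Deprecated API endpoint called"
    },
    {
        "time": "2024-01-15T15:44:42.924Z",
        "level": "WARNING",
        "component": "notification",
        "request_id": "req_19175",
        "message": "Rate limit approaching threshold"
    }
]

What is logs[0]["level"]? "WARNING"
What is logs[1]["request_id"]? "req_40628"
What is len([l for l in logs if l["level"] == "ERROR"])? 2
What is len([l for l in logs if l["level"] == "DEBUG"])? 0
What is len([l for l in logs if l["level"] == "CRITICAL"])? 1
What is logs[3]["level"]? "CRITICAL"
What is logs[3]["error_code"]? 499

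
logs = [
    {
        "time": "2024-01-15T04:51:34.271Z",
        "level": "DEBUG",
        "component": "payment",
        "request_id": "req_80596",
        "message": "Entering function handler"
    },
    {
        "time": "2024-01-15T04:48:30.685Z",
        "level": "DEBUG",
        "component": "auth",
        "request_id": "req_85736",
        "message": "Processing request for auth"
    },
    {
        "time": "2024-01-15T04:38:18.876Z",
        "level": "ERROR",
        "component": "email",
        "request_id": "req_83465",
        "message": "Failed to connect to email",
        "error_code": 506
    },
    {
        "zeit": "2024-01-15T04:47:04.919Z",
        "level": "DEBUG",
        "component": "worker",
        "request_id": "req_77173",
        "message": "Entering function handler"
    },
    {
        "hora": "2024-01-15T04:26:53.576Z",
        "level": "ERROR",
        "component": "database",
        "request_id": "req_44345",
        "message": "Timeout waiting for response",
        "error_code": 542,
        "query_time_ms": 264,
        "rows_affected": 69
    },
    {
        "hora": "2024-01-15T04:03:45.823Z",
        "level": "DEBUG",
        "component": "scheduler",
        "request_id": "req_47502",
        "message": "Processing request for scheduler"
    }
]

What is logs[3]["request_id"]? "req_77173"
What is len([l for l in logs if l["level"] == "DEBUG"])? 4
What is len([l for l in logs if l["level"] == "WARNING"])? 0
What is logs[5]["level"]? "DEBUG"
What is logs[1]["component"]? "auth"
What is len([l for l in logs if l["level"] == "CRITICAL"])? 0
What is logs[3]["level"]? "DEBUG"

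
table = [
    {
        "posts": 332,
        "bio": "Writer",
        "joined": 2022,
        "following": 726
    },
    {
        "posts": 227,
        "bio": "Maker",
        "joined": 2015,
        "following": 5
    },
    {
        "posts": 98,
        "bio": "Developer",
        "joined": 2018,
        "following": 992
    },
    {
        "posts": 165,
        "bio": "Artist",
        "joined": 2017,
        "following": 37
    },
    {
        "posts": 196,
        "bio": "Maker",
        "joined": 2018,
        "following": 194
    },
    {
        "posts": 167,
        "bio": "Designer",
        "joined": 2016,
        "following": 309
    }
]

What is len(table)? 6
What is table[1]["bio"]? "Maker"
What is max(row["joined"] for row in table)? 2022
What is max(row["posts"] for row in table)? 332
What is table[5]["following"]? 309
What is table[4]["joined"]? 2018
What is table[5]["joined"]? 2016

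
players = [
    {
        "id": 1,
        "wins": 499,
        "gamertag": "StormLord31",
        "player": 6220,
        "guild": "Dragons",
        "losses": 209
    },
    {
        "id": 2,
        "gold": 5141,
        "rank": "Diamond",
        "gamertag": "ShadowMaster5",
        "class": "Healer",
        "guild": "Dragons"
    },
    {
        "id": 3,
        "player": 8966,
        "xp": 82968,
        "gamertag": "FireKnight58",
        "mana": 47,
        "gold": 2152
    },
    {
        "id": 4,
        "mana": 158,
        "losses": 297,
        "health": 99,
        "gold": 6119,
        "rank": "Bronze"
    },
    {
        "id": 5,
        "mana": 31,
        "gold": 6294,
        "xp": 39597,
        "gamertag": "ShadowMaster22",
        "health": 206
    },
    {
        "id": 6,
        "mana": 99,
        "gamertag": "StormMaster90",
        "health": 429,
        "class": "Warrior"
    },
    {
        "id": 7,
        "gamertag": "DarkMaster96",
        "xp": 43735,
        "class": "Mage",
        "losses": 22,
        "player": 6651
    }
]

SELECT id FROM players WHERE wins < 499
[]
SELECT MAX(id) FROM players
7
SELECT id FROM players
[1, 2, 3, 4, 5, 6, 7]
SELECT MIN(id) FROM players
1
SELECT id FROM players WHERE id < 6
[1, 2, 3, 4, 5]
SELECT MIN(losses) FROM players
22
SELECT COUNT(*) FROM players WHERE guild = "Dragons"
2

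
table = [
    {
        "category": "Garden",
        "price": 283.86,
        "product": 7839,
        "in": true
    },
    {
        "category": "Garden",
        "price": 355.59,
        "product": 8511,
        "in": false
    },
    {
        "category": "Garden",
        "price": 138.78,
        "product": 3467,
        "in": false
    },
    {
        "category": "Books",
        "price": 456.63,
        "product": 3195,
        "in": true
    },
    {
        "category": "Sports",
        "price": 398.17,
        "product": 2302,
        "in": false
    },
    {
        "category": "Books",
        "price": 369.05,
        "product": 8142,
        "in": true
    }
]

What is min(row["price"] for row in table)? 138.78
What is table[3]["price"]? 456.63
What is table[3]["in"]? True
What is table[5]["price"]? 369.05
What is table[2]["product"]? 3467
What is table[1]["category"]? "Garden"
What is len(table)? 6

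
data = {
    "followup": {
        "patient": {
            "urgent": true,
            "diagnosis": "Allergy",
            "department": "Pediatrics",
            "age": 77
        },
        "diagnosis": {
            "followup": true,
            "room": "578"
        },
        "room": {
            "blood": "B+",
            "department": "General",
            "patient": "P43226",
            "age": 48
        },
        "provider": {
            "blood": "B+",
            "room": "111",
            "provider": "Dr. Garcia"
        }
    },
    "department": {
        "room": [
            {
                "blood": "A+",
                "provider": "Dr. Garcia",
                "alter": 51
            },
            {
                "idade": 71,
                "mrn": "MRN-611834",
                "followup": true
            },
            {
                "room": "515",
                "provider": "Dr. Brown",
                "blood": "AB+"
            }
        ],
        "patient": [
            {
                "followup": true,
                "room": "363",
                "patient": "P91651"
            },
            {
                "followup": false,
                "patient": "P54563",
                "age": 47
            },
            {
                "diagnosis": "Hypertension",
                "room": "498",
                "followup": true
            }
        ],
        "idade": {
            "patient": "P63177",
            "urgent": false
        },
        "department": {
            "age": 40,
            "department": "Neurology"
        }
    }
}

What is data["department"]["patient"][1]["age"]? 47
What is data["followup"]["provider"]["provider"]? "Dr. Garcia"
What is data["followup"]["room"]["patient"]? "P43226"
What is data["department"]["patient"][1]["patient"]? "P54563"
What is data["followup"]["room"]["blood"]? "B+"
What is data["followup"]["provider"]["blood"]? "B+"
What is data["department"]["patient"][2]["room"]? "498"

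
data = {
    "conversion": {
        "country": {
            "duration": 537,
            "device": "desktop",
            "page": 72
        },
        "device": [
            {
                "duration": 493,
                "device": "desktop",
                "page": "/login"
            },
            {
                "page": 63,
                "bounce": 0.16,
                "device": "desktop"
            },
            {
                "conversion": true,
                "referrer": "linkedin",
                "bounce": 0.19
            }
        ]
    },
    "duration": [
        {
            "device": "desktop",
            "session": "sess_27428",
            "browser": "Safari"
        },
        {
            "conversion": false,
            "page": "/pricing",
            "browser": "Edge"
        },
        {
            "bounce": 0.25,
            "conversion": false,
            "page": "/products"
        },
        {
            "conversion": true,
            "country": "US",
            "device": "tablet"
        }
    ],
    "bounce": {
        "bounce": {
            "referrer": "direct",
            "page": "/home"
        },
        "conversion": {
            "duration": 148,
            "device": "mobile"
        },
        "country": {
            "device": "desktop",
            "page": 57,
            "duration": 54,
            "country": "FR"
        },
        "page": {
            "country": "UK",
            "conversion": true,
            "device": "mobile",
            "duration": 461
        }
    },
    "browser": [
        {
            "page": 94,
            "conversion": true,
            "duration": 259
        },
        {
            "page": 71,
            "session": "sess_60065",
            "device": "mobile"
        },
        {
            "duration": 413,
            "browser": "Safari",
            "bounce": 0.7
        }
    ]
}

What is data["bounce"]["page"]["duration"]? 461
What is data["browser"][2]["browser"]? "Safari"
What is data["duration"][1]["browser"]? "Edge"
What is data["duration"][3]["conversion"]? True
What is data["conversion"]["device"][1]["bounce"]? 0.16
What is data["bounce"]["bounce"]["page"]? "/home"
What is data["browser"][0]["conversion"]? True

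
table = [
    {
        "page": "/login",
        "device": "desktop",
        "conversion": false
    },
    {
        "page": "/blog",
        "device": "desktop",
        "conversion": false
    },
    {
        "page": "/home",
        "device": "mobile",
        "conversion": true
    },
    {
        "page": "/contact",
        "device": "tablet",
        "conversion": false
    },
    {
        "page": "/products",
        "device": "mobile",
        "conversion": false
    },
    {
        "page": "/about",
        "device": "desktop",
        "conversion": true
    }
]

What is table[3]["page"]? "/contact"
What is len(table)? 6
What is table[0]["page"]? "/login"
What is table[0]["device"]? "desktop"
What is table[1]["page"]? "/blog"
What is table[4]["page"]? "/products"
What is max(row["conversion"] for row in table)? True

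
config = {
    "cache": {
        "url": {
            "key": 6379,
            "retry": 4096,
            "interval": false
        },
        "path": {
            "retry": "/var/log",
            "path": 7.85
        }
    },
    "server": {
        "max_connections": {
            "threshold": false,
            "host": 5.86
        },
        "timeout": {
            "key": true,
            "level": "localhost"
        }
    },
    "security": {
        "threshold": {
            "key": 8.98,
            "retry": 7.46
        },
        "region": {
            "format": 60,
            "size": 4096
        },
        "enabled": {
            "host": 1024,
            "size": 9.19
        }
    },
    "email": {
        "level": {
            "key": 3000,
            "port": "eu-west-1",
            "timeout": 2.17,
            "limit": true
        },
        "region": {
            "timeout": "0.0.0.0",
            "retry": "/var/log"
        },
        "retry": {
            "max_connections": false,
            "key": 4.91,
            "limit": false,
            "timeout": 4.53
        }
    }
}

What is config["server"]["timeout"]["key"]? True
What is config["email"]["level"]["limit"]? True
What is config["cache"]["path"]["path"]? 7.85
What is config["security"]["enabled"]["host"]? 1024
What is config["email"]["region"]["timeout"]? "0.0.0.0"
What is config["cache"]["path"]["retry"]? "/var/log"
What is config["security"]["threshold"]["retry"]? 7.46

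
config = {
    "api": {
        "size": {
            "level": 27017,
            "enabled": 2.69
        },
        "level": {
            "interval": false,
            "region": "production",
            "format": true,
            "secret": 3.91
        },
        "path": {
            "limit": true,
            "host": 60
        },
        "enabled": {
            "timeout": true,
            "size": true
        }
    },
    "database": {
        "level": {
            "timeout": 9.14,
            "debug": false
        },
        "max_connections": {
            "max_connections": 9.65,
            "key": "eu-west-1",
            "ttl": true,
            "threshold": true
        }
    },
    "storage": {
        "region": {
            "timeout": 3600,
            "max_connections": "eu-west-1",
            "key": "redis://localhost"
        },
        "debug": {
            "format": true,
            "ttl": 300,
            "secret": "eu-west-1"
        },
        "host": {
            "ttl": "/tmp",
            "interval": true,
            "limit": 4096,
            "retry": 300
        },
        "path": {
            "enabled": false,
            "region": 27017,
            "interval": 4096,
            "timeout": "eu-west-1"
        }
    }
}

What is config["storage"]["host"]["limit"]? 4096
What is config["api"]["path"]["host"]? 60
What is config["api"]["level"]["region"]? "production"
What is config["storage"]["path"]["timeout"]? "eu-west-1"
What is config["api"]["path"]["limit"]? True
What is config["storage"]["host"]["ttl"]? "/tmp"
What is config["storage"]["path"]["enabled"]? False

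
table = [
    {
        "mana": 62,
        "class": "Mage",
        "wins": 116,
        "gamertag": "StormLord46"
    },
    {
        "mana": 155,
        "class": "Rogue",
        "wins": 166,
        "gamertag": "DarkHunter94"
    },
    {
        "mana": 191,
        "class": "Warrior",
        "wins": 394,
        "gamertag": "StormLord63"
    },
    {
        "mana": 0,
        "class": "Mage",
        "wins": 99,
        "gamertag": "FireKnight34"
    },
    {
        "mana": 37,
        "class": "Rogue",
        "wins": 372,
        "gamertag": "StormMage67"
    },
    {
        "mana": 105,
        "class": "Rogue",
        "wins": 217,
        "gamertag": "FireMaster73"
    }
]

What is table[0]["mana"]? 62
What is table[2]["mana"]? 191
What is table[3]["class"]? "Mage"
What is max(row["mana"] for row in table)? 191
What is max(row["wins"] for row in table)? 394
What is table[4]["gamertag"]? "StormMage67"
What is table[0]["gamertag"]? "StormLord46"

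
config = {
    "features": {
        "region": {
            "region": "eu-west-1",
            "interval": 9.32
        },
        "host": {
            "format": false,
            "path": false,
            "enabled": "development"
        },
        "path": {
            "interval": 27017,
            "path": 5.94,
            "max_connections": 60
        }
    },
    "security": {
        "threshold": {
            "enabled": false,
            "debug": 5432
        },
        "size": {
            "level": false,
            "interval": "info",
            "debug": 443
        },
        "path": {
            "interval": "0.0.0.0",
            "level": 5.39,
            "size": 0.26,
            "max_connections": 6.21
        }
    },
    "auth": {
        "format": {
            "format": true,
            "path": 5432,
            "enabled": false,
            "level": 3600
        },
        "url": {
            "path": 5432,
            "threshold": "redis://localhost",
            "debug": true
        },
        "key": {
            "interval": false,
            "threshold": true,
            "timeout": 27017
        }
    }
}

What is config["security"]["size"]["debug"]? 443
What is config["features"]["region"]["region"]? "eu-west-1"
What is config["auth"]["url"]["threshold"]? "redis://localhost"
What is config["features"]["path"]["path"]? 5.94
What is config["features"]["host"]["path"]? False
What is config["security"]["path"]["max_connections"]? 6.21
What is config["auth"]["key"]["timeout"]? 27017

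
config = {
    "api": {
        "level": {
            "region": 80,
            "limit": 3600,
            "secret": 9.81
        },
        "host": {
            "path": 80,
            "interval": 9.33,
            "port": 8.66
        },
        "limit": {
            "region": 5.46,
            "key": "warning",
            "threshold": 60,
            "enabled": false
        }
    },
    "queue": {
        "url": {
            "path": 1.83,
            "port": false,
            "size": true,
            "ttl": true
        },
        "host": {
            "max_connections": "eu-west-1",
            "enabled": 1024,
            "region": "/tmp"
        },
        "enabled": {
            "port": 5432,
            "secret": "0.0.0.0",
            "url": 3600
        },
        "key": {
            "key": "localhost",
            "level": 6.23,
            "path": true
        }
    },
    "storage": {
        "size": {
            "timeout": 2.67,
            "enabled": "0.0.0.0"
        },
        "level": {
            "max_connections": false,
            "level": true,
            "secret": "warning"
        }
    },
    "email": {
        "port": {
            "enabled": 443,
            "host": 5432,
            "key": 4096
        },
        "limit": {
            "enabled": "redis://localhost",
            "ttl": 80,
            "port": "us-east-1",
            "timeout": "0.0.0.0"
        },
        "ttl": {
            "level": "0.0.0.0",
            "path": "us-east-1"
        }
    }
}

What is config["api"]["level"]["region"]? 80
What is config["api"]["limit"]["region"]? 5.46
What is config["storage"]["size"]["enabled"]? "0.0.0.0"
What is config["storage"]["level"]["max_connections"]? False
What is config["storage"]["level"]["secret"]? "warning"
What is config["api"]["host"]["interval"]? 9.33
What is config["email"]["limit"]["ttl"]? 80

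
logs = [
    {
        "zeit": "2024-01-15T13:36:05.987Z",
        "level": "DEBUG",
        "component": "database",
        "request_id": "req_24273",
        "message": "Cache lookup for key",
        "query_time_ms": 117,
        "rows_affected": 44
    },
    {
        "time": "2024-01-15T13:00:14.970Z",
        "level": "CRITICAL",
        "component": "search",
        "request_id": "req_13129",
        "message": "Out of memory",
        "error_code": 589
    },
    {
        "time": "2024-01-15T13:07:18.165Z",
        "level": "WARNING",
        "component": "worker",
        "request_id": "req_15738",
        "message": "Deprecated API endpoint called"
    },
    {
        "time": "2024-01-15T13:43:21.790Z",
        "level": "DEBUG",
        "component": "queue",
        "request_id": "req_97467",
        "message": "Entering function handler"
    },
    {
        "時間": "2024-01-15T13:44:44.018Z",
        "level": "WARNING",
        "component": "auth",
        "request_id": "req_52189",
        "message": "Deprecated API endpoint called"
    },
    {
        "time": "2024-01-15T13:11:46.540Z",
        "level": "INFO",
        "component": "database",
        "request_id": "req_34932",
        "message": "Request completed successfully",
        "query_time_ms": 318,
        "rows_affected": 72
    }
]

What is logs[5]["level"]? "INFO"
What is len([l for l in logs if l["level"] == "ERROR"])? 0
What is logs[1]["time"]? "2024-01-15T13:00:14.970Z"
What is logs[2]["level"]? "WARNING"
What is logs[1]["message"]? "Out of memory"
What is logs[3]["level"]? "DEBUG"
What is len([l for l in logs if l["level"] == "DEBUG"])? 2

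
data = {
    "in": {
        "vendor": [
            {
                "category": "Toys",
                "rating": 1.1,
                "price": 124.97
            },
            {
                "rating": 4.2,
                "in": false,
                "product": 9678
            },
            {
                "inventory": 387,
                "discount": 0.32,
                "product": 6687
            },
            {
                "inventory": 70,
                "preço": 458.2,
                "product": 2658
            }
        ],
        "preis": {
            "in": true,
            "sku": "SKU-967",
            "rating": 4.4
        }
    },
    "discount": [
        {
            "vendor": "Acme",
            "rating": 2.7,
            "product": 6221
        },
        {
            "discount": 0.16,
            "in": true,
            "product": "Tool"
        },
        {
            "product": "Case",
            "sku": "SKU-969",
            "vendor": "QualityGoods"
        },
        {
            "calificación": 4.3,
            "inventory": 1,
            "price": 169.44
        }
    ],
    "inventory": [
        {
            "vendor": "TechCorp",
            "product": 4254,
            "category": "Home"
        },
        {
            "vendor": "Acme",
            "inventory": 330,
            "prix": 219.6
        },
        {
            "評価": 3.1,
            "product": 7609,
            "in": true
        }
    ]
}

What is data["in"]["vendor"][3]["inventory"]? 70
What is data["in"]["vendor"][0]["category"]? "Toys"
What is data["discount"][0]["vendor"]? "Acme"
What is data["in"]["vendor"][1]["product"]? 9678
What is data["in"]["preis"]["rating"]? 4.4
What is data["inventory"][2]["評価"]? 3.1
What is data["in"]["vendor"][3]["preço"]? 458.2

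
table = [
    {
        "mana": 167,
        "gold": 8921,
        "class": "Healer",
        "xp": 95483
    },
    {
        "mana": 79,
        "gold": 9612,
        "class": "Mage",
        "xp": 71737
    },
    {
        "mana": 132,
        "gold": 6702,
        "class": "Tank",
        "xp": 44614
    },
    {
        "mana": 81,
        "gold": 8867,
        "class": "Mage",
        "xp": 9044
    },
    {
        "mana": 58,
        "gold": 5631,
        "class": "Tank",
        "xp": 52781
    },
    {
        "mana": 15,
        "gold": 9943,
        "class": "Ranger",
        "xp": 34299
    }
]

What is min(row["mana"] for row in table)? 15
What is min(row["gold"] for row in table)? 5631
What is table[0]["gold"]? 8921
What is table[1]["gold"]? 9612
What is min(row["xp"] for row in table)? 9044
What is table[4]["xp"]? 52781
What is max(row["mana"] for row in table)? 167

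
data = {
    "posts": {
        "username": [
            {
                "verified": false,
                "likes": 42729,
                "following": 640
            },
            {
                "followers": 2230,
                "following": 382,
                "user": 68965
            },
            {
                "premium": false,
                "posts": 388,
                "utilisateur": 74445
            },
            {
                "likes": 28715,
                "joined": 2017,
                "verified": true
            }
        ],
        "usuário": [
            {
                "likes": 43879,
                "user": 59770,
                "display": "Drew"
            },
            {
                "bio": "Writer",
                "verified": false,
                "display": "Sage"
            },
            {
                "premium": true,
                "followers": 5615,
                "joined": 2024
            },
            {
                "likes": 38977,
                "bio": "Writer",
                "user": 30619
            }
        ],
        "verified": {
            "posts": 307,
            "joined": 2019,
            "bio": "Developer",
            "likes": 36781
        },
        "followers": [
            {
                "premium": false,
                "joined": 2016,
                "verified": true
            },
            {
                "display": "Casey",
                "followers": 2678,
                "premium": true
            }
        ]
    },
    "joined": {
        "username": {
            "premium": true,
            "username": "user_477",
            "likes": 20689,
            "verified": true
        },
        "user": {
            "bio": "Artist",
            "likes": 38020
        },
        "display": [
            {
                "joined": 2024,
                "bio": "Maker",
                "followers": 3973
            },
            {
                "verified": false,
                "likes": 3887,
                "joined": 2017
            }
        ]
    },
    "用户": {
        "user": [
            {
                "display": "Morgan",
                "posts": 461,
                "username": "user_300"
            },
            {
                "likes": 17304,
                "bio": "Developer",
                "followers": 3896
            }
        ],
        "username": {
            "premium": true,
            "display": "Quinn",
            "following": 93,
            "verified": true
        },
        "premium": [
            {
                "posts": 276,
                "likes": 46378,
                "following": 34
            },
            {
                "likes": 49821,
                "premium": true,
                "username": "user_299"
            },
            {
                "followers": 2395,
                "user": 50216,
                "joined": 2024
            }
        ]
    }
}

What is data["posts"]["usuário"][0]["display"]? "Drew"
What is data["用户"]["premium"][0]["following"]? 34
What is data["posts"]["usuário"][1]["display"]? "Sage"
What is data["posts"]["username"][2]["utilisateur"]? 74445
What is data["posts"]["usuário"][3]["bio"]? "Writer"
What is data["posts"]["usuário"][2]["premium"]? True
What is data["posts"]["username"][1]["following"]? 382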